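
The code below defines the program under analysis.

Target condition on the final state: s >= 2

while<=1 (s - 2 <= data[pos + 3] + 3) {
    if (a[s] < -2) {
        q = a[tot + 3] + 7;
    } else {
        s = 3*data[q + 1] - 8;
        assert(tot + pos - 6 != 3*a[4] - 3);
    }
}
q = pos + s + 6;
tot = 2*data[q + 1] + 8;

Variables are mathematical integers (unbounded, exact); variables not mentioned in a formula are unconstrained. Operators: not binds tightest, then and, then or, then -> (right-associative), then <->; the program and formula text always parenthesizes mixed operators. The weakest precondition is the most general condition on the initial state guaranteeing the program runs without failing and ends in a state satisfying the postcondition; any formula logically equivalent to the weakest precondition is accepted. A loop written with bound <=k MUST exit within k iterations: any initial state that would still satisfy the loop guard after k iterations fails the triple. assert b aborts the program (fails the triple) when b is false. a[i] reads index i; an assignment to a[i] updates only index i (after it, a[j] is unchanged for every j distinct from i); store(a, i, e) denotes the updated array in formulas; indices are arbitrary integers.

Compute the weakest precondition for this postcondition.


Working backward. After the program, s >= 2 must hold.
Before tot := 2*data[q + 1] + 8: s >= 2
Before q := pos + s + 6: s >= 2
Before the loop (bound <=1), unroll the exhaustion recursion (WP_0 = exit-now case; WP_j = one more guarded iteration, up to j = 1):
  WP_0: (not (s <= data[pos + 3] + 5)) and s >= 2
  WP_1: (s <= data[pos + 3] + 5 -> ((a[s] < -2 -> ((not (s <= data[pos + 3] + 5)) and s >= 2)) and ((not (a[s] < -2)) -> (pos + tot != 3*a[4] + 3 and (not (3*data[q + 1] <= data[pos + 3] + 13)) and 3*data[q + 1] >= 10)))) and ((not (s <= data[pos + 3] + 5)) -> s >= 2)
So before the loop: (s <= data[pos + 3] + 5 -> ((a[s] < -2 -> ((not (s <= data[pos + 3] + 5)) and s >= 2)) and ((not (a[s] < -2)) -> (pos + tot != 3*a[4] + 3 and (not (3*data[q + 1] <= data[pos + 3] + 13)) and 3*data[q + 1] >= 10)))) and ((not (s <= data[pos + 3] + 5)) -> s >= 2)
Answer: WP = (s <= data[pos + 3] + 5 -> ((a[s] < -2 -> ((not (s <= data[pos + 3] + 5)) and s >= 2)) and ((not (a[s] < -2)) -> (pos + tot != 3*a[4] + 3 and (not (3*data[q + 1] <= data[pos + 3] + 13)) and 3*data[q + 1] >= 10)))) and ((not (s <= data[pos + 3] + 5)) -> s >= 2)


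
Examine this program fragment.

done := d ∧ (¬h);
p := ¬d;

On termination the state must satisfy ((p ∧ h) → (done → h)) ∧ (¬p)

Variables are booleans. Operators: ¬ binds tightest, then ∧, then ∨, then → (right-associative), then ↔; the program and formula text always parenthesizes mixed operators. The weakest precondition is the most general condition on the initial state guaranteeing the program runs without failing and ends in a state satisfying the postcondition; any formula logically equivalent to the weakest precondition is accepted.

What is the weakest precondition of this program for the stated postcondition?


Working backward. After the program, ((p ∧ h) → (done → h)) ∧ (¬p) must hold.
Before p := ¬d: (((¬d) ∧ h) → (done → h)) ∧ d
Before done := d ∧ (¬h): (((¬d) ∧ h) → ((d ∧ (¬h)) → h)) ∧ d
Answer: WP = (((¬d) ∧ h) → ((d ∧ (¬h)) → h)) ∧ d


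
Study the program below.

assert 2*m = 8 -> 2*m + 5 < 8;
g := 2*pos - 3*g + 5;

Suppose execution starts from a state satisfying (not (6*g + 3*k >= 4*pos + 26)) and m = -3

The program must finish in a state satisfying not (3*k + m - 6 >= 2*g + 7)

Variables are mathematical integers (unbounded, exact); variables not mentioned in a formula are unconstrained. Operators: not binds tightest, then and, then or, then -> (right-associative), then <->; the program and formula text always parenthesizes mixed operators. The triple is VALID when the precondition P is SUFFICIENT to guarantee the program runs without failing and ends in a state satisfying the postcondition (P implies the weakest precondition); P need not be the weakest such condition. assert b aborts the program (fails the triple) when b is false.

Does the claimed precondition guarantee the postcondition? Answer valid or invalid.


Working backward. After the program, the postcondition not (3*k + m - 6 >= 2*g + 7) must hold; in canonical form it is not (3*k + m >= 2*g + 13).
Before g := 2*pos - 3*g + 5: not (6*g + 3*k + m >= 4*pos + 23)
Before assert 2*m = 8 -> 2*m + 5 < 8: (2*m = 8 -> 2*m < 3) and (not (6*g + 3*k + m >= 4*pos + 23))
The weakest precondition is (2*m = 8 -> 2*m < 3) and (not (6*g + 3*k + m >= 4*pos + 23)).
Check whether (not (6*g + 3*k >= 4*pos + 26)) and m = -3 implies it.
Every state satisfying the precondition satisfies the weakest precondition: the implication holds.
Answer: valid


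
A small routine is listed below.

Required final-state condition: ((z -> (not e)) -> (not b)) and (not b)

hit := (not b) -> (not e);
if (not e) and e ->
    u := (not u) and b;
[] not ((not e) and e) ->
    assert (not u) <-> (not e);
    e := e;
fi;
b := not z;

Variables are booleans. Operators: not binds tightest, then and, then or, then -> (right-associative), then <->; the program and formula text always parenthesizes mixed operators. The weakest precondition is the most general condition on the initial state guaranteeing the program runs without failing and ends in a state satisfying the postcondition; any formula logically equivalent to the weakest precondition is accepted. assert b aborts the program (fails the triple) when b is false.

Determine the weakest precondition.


Working backward. After the program, ((z -> (not e)) -> (not b)) and (not b) must hold.
Before b := not z: ((z -> (not e)) -> z) and z
Then branch requires ((z -> (not e)) -> z) and z; else branch requires ((not u) <-> (not e)) and ((z -> (not e)) -> z) and z.
Before the if: ((not u) <-> (not e)) and ((z -> (not e)) -> z) and z
Before hit := (not b) -> (not e): ((not u) <-> (not e)) and ((z -> (not e)) -> z) and z
Answer: WP = ((not u) <-> (not e)) and ((z -> (not e)) -> z) and z


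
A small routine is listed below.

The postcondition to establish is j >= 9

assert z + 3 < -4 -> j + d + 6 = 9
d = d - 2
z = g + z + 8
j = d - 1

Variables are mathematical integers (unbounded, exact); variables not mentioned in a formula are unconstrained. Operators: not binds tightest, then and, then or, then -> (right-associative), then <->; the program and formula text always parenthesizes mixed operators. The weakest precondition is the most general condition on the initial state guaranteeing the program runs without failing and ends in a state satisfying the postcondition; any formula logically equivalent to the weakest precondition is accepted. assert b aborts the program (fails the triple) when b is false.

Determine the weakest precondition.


Working backward. After the program, j >= 9 must hold.
Before j := d - 1: d >= 10
Before z := g + z + 8: d >= 10
Before d := d - 2: d >= 12
Before assert z + 3 < -4 -> j + d + 6 = 9: (z < -7 -> d + j = 3) and d >= 12
Answer: WP = (z < -7 -> d + j = 3) and d >= 12


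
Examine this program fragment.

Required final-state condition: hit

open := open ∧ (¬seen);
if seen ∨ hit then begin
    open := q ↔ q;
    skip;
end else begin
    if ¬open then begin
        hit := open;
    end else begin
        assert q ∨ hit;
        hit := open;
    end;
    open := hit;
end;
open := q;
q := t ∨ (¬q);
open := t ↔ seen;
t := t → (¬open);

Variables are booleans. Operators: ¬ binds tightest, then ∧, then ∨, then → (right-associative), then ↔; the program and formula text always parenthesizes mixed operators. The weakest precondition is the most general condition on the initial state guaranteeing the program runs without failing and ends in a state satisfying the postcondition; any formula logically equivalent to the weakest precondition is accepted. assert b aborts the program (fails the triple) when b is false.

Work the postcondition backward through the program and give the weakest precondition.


Working backward. After the program, hit must hold.
Before t := t → (¬open): hit
Before open := t ↔ seen: hit
Before q := t ∨ (¬q): hit
Before open := q: hit
Then branch requires hit; else branch requires ((¬open) → open) ∧ (open → ((q ∨ hit) ∧ open)).
Before the if: ((seen ∨ hit) → hit) ∧ ((¬(seen ∨ hit)) → (((¬open) → open) ∧ (open → ((q ∨ hit) ∧ open))))
Before open := open ∧ (¬seen): ((seen ∨ hit) → hit) ∧ ((¬(seen ∨ hit)) → (((¬(open ∧ (¬seen))) → (open ∧ (¬seen))) ∧ ((open ∧ (¬seen)) → ((q ∨ hit) ∧ open ∧ (¬seen)))))
Answer: WP = ((seen ∨ hit) → hit) ∧ ((¬(seen ∨ hit)) → (((¬(open ∧ (¬seen))) → (open ∧ (¬seen))) ∧ ((open ∧ (¬seen)) → ((q ∨ hit) ∧ open ∧ (¬seen)))))


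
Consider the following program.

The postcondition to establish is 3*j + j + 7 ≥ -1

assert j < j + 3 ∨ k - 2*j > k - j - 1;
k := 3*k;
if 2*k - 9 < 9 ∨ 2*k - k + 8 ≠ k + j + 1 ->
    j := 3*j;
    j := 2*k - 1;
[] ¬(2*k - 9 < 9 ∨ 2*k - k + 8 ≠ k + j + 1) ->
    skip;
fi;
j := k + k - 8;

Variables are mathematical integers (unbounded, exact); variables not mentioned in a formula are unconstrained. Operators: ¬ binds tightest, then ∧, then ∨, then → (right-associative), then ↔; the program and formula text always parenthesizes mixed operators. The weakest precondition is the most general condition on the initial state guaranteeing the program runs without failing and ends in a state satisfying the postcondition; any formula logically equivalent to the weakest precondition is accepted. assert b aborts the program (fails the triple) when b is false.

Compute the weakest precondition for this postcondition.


Working backward. After the program, the postcondition 3*j + j + 7 ≥ -1 must hold; in canonical form it is 4*j ≥ -8.
Before j := k + k - 8: 8*k ≥ 24
Then branch requires 8*k ≥ 24; else branch requires 8*k ≥ 24.
Before the if: ((2*k < 18 ∨ j ≠ 7) → 8*k ≥ 24) ∧ ((¬(2*k < 18 ∨ j ≠ 7)) → 8*k ≥ 24)
Before k := 3*k: ((6*k < 18 ∨ j ≠ 7) → 24*k ≥ 24) ∧ ((¬(6*k < 18 ∨ j ≠ 7)) → 24*k ≥ 24)
Before assert j < j + 3 ∨ k - 2*j > k - j - 1: ((6*k < 18 ∨ j ≠ 7) → 24*k ≥ 24) ∧ ((¬(6*k < 18 ∨ j ≠ 7)) → 24*k ≥ 24)
Answer: WP = ((6*k < 18 ∨ j ≠ 7) → 24*k ≥ 24) ∧ ((¬(6*k < 18 ∨ j ≠ 7)) → 24*k ≥ 24)


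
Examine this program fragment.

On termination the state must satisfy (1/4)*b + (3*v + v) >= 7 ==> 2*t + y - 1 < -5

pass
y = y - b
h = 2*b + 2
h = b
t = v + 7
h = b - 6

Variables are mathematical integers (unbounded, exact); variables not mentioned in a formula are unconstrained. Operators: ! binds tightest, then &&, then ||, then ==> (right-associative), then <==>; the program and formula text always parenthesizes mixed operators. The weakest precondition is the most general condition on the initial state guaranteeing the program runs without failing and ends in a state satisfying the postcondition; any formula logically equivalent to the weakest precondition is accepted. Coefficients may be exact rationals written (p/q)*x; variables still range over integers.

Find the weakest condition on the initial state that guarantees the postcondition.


Working backward. After the program, the postcondition (1/4)*b + (3*v + v) >= 7 ==> 2*t + y - 1 < -5 must hold; in canonical form it is (1/4)*b + 4*v >= 7 ==> 2*t + y < -4.
Before h := b - 6: (1/4)*b + 4*v >= 7 ==> 2*t + y < -4
Before t := v + 7: (1/4)*b + 4*v >= 7 ==> 2*v + y < -18
Before h := b: (1/4)*b + 4*v >= 7 ==> 2*v + y < -18
Before h := 2*b + 2: (1/4)*b + 4*v >= 7 ==> 2*v + y < -18
Before y := y - b: (1/4)*b + 4*v >= 7 ==> 2*v + y < b - 18
Before skip: (1/4)*b + 4*v >= 7 ==> 2*v + y < b - 18
Answer: WP = (1/4)*b + 4*v >= 7 ==> 2*v + y < b - 18


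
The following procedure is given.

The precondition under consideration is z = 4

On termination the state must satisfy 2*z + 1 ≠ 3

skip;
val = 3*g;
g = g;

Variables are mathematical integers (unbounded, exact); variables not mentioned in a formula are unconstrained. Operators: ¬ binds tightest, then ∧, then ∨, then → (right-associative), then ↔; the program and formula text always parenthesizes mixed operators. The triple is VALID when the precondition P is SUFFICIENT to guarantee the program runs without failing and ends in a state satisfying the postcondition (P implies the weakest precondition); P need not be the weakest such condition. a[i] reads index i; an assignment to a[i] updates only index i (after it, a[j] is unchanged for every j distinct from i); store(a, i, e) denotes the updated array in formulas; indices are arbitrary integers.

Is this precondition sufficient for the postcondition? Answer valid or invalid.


Working backward. After the program, the postcondition 2*z + 1 ≠ 3 must hold; in canonical form it is 2*z ≠ 2.
Before g := g: 2*z ≠ 2
Before val := 3*g: 2*z ≠ 2
Before skip: 2*z ≠ 2
The weakest precondition is 2*z ≠ 2.
Check whether z = 4 implies it.
Every state satisfying the precondition satisfies the weakest precondition: the implication holds.
Answer: valid


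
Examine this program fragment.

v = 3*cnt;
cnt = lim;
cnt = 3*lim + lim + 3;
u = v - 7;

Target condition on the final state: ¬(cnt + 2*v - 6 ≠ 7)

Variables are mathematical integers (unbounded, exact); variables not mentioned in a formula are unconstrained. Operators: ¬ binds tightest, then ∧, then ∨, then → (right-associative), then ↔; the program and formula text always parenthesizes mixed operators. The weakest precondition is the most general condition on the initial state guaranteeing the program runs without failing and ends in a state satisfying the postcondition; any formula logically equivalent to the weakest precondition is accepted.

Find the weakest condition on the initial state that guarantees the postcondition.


Working backward. After the program, the postcondition ¬(cnt + 2*v - 6 ≠ 7) must hold; in canonical form it is ¬(cnt + 2*v ≠ 13).
Before u := v - 7: ¬(cnt + 2*v ≠ 13)
Before cnt := 3*lim + lim + 3: ¬(4*lim + 2*v ≠ 10)
Before cnt := lim: ¬(4*lim + 2*v ≠ 10)
Before v := 3*cnt: ¬(6*cnt + 4*lim ≠ 10)
Answer: WP = ¬(6*cnt + 4*lim ≠ 10)


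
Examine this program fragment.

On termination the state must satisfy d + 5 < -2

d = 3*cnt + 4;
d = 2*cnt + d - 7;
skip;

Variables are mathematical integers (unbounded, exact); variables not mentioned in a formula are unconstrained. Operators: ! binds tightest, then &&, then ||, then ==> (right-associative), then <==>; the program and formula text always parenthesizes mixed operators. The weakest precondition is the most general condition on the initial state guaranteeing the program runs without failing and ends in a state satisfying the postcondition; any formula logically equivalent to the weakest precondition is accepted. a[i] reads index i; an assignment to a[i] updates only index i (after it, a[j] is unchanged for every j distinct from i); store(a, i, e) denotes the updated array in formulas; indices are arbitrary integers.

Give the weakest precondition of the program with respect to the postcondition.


Working backward. After the program, the postcondition d + 5 < -2 must hold; in canonical form it is d < -7.
Before skip: d < -7
Before d := 2*cnt + d - 7: 2*cnt + d < 0
Before d := 3*cnt + 4: 5*cnt < -4
Answer: WP = 5*cnt < -4


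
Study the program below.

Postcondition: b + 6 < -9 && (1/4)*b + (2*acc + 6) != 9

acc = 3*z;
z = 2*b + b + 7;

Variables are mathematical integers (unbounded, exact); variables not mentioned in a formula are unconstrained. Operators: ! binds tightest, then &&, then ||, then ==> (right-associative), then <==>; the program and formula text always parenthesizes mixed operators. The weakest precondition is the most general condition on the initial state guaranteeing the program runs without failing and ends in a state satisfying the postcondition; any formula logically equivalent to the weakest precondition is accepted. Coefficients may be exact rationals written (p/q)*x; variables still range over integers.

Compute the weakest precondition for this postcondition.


Working backward. After the program, the postcondition b + 6 < -9 && (1/4)*b + (2*acc + 6) != 9 must hold; in canonical form it is b < -15 && 2*acc + (1/4)*b != 3.
Before z := 2*b + b + 7: b < -15 && 2*acc + (1/4)*b != 3
Before acc := 3*z: b < -15 && (1/4)*b + 6*z != 3
Answer: WP = b < -15 && (1/4)*b + 6*z != 3


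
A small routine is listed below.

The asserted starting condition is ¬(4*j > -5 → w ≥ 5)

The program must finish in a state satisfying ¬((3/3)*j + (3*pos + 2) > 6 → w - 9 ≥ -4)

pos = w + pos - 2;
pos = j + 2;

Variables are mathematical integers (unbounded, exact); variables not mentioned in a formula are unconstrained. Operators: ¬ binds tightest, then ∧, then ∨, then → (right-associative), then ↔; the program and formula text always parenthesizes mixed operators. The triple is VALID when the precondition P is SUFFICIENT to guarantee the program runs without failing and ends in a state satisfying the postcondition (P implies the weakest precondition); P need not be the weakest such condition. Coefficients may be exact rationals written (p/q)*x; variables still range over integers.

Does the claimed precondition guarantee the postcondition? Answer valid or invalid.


Working backward. After the program, the postcondition ¬((3/3)*j + (3*pos + 2) > 6 → w - 9 ≥ -4) must hold; in canonical form it is ¬(j + 3*pos > 4 → w ≥ 5).
Before pos := j + 2: ¬(4*j > -2 → w ≥ 5)
Before pos := w + pos - 2: ¬(4*j > -2 → w ≥ 5)
The weakest precondition is ¬(4*j > -2 → w ≥ 5).
Check whether ¬(4*j > -5 → w ≥ 5) implies it.
Countermodel: at the initial state j = -1, w = 4, the precondition holds but the weakest precondition fails.
Answer: invalid


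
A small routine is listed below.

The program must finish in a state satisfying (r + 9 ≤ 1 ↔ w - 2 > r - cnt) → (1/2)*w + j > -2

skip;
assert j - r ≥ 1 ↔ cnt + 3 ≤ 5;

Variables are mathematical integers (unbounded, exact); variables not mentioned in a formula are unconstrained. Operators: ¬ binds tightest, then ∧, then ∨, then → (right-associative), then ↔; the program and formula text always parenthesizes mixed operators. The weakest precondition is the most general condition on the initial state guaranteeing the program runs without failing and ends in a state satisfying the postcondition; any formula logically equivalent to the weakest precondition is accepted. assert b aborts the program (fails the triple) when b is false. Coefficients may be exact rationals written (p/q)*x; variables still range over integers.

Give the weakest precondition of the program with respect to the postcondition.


Working backward. After the program, the postcondition (r + 9 ≤ 1 ↔ w - 2 > r - cnt) → (1/2)*w + j > -2 must hold; in canonical form it is (r ≤ -8 ↔ cnt + w > r + 2) → j + (1/2)*w > -2.
Before assert j - r ≥ 1 ↔ cnt + 3 ≤ 5: (j ≥ r + 1 ↔ cnt ≤ 2) ∧ ((r ≤ -8 ↔ cnt + w > r + 2) → j + (1/2)*w > -2)
Before skip: (j ≥ r + 1 ↔ cnt ≤ 2) ∧ ((r ≤ -8 ↔ cnt + w > r + 2) → j + (1/2)*w > -2)
Answer: WP = (j ≥ r + 1 ↔ cnt ≤ 2) ∧ ((r ≤ -8 ↔ cnt + w > r + 2) → j + (1/2)*w > -2)


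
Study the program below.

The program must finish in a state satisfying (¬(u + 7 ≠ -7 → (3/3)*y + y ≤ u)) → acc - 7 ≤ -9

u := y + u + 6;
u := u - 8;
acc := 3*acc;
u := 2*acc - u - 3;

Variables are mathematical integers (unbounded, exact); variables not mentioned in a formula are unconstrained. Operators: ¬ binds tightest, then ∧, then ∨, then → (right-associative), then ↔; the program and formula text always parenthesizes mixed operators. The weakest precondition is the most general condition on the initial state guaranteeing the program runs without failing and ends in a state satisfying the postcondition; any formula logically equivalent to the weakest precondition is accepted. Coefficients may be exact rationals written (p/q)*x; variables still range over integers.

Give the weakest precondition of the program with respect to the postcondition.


Working backward. After the program, the postcondition (¬(u + 7 ≠ -7 → (3/3)*y + y ≤ u)) → acc - 7 ≤ -9 must hold; in canonical form it is (¬(u ≠ -14 → 2*y ≤ u)) → acc ≤ -2.
Before u := 2*acc - u - 3: (¬(2*acc ≠ u - 11 → u + 2*y ≤ 2*acc - 3)) → acc ≤ -2
Before acc := 3*acc: (¬(6*acc ≠ u - 11 → u + 2*y ≤ 6*acc - 3)) → 3*acc ≤ -2
Before u := u - 8: (¬(6*acc ≠ u - 19 → u + 2*y ≤ 6*acc + 5)) → 3*acc ≤ -2
Before u := y + u + 6: (¬(6*acc ≠ u + y - 13 → u + 3*y ≤ 6*acc - 1)) → 3*acc ≤ -2
Answer: WP = (¬(6*acc ≠ u + y - 13 → u + 3*y ≤ 6*acc - 1)) → 3*acc ≤ -2


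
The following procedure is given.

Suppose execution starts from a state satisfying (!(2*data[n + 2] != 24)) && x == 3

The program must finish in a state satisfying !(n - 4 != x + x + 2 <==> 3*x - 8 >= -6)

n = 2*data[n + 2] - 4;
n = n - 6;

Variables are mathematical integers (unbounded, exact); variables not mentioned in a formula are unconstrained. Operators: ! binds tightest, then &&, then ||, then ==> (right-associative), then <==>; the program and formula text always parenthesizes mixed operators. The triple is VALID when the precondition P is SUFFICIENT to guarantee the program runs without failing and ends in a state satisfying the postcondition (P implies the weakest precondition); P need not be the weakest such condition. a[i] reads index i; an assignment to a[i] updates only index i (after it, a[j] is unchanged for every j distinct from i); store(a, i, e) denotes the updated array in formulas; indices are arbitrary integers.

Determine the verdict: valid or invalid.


Working backward. After the program, the postcondition !(n - 4 != x + x + 2 <==> 3*x - 8 >= -6) must hold; in canonical form it is !(n != 2*x + 6 <==> 3*x >= 2).
Before n := n - 6: !(n != 2*x + 12 <==> 3*x >= 2)
Before n := 2*data[n + 2] - 4: !(2*data[n + 2] != 2*x + 16 <==> 3*x >= 2)
The weakest precondition is !(2*data[n + 2] != 2*x + 16 <==> 3*x >= 2).
Check whether (!(2*data[n + 2] != 24)) && x == 3 implies it.
Countermodel: at the initial state data = {[0] = 12, elsewhere 12}, n = -2, x = 3, the precondition holds but the weakest precondition fails.
Answer: invalid


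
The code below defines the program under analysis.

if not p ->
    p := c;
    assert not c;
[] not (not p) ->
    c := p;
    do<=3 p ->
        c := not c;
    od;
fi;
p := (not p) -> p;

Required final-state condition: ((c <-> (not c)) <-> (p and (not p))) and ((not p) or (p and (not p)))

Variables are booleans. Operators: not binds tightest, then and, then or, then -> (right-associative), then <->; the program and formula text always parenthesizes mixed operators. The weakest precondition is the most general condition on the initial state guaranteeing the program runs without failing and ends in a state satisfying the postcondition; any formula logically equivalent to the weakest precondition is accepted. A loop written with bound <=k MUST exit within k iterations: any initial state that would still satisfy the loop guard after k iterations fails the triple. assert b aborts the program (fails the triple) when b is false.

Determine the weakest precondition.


Working backward. After the program, the postcondition ((c <-> (not c)) <-> (p and (not p))) and ((not p) or (p and (not p))) must hold; in canonical form it is (not (c <-> (not c))) and (not p).
Before p := (not p) -> p: (not (c <-> (not c))) and (not ((not p) -> p))
Then branch requires (not c) and (not (c <-> (not c))) and (not ((not c) -> c)); else branch requires (p -> ((p -> ((p -> ((not p) and (not ((not p) <-> p)) and (not ((not p) -> p)))) and ((not p) -> ((not (p <-> (not p))) and (not ((not p) -> p)))))) and ((not p) -> ((not ((not p) <-> p)) and (not ((not p) -> p)))))) and ((not p) -> ((not (p <-> (not p))) and (not ((not p) -> p)))).
Before the if: ((not p) -> ((not c) and (not (c <-> (not c))) and (not ((not c) -> c)))) and (p -> ((p -> ((p -> ((p -> ((not p) and (not ((not p) <-> p)) and (not ((not p) -> p)))) and ((not p) -> ((not (p <-> (not p))) and (not ((not p) -> p)))))) and ((not p) -> ((not ((not p) <-> p)) and (not ((not p) -> p)))))) and ((not p) -> ((not (p <-> (not p))) and (not ((not p) -> p))))))
Answer: WP = ((not p) -> ((not c) and (not (c <-> (not c))) and (not ((not c) -> c)))) and (p -> ((p -> ((p -> ((p -> ((not p) and (not ((not p) <-> p)) and (not ((not p) -> p)))) and ((not p) -> ((not (p <-> (not p))) and (not ((not p) -> p)))))) and ((not p) -> ((not ((not p) <-> p)) and (not ((not p) -> p)))))) and ((not p) -> ((not (p <-> (not p))) and (not ((not p) -> p))))))


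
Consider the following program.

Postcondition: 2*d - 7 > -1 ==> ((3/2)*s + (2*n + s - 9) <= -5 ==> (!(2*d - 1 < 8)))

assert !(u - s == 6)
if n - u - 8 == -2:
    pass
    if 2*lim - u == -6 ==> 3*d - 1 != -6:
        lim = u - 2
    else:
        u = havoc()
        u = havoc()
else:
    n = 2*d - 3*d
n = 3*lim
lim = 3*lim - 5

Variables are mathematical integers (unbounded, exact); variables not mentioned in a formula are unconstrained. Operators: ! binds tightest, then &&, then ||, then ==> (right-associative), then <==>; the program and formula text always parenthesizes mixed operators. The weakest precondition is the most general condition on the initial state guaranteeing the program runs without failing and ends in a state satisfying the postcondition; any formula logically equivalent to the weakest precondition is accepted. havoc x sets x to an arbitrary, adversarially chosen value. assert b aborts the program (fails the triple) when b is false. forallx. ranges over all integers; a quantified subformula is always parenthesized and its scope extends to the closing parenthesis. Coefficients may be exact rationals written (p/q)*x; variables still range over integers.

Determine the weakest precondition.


Working backward. After the program, the postcondition 2*d - 7 > -1 ==> ((3/2)*s + (2*n + s - 9) <= -5 ==> (!(2*d - 1 < 8))) must hold; in canonical form it is 2*d > 6 ==> (2*n + (5/2)*s <= 4 ==> (!(2*d < 9))).
Before lim := 3*lim - 5: 2*d > 6 ==> (2*n + (5/2)*s <= 4 ==> (!(2*d < 9)))
Before n := 3*lim: 2*d > 6 ==> (6*lim + (5/2)*s <= 4 ==> (!(2*d < 9)))
Then branch requires ((2*lim == u - 6 ==> 3*d != -5) ==> (2*d > 6 ==> ((5/2)*s + 6*u <= 16 ==> (!(2*d < 9))))) && ((!(2*lim == u - 6 ==> 3*d != -5)) ==> (2*d > 6 ==> (6*lim + (5/2)*s <= 4 ==> (!(2*d < 9))))); else branch requires 2*d > 6 ==> (6*lim + (5/2)*s <= 4 ==> (!(2*d < 9))).
Before the if: (n == u + 6 ==> (((2*lim == u - 6 ==> 3*d != -5) ==> (2*d > 6 ==> ((5/2)*s + 6*u <= 16 ==> (!(2*d < 9))))) && ((!(2*lim == u - 6 ==> 3*d != -5)) ==> (2*d > 6 ==> (6*lim + (5/2)*s <= 4 ==> (!(2*d < 9))))))) && ((!(n == u + 6)) ==> (2*d > 6 ==> (6*lim + (5/2)*s <= 4 ==> (!(2*d < 9)))))
Before assert !(u - s == 6): (!(u == s + 6)) && (n == u + 6 ==> (((2*lim == u - 6 ==> 3*d != -5) ==> (2*d > 6 ==> ((5/2)*s + 6*u <= 16 ==> (!(2*d < 9))))) && ((!(2*lim == u - 6 ==> 3*d != -5)) ==> (2*d > 6 ==> (6*lim + (5/2)*s <= 4 ==> (!(2*d < 9))))))) && ((!(n == u + 6)) ==> (2*d > 6 ==> (6*lim + (5/2)*s <= 4 ==> (!(2*d < 9)))))
Answer: WP = (!(u == s + 6)) && (n == u + 6 ==> (((2*lim == u - 6 ==> 3*d != -5) ==> (2*d > 6 ==> ((5/2)*s + 6*u <= 16 ==> (!(2*d < 9))))) && ((!(2*lim == u - 6 ==> 3*d != -5)) ==> (2*d > 6 ==> (6*lim + (5/2)*s <= 4 ==> (!(2*d < 9))))))) && ((!(n == u + 6)) ==> (2*d > 6 ==> (6*lim + (5/2)*s <= 4 ==> (!(2*d < 9)))))


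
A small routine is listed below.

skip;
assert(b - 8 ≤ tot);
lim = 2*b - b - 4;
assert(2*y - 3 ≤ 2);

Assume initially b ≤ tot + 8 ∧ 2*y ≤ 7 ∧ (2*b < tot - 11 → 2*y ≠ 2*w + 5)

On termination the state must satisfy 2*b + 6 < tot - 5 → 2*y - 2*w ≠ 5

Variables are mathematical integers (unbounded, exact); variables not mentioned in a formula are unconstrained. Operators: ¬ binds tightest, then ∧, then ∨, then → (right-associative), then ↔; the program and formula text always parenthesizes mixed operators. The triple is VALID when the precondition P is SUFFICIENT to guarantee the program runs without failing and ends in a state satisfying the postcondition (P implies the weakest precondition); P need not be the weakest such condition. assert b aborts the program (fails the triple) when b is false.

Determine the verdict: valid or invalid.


Working backward. After the program, the postcondition 2*b + 6 < tot - 5 → 2*y - 2*w ≠ 5 must hold; in canonical form it is 2*b < tot - 11 → 2*y ≠ 2*w + 5.
Before assert 2*y - 3 ≤ 2: 2*y ≤ 5 ∧ (2*b < tot - 11 → 2*y ≠ 2*w + 5)
Before lim := 2*b - b - 4: 2*y ≤ 5 ∧ (2*b < tot - 11 → 2*y ≠ 2*w + 5)
Before assert b - 8 ≤ tot: b ≤ tot + 8 ∧ 2*y ≤ 5 ∧ (2*b < tot - 11 → 2*y ≠ 2*w + 5)
Before skip: b ≤ tot + 8 ∧ 2*y ≤ 5 ∧ (2*b < tot - 11 → 2*y ≠ 2*w + 5)
The weakest precondition is b ≤ tot + 8 ∧ 2*y ≤ 5 ∧ (2*b < tot - 11 → 2*y ≠ 2*w + 5).
Check whether b ≤ tot + 8 ∧ 2*y ≤ 7 ∧ (2*b < tot - 11 → 2*y ≠ 2*w + 5) implies it.
Countermodel: at the initial state b = 0, tot = -8, w = 0, y = 3, the precondition holds but the weakest precondition fails.
Answer: invalid


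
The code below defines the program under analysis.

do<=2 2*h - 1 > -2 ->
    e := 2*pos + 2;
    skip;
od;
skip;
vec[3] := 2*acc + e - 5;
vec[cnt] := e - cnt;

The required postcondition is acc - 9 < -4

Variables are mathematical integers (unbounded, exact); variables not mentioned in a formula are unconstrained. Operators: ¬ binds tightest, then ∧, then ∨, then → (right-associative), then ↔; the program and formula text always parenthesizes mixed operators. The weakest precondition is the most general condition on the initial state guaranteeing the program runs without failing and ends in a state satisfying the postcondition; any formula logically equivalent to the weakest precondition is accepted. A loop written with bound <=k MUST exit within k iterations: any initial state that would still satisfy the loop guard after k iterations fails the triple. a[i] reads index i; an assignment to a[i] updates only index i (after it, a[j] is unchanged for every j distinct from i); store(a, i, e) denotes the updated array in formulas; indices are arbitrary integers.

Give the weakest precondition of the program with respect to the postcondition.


Working backward. After the program, the postcondition acc - 9 < -4 must hold; in canonical form it is acc < 5.
Before vec[cnt] := e - cnt: acc < 5
Before vec[3] := 2*acc + e - 5: acc < 5
Before skip: acc < 5
Before the loop (bound <=2), unroll the exhaustion recursion (WP_0 = exit-now case; WP_j = one more guarded iteration, up to j = 2):
  WP_0: (¬(2*h > -1)) ∧ acc < 5
  WP_1: (2*h > -1 → ((¬(2*h > -1)) ∧ acc < 5)) ∧ ((¬(2*h > -1)) → acc < 5)
  WP_2: (2*h > -1 → ((2*h > -1 → ((¬(2*h > -1)) ∧ acc < 5)) ∧ ((¬(2*h > -1)) → acc < 5))) ∧ ((¬(2*h > -1)) → acc < 5)
So before the loop: (2*h > -1 → ((2*h > -1 → ((¬(2*h > -1)) ∧ acc < 5)) ∧ ((¬(2*h > -1)) → acc < 5))) ∧ ((¬(2*h > -1)) → acc < 5)
Answer: WP = (2*h > -1 → ((2*h > -1 → ((¬(2*h > -1)) ∧ acc < 5)) ∧ ((¬(2*h > -1)) → acc < 5))) ∧ ((¬(2*h > -1)) → acc < 5)


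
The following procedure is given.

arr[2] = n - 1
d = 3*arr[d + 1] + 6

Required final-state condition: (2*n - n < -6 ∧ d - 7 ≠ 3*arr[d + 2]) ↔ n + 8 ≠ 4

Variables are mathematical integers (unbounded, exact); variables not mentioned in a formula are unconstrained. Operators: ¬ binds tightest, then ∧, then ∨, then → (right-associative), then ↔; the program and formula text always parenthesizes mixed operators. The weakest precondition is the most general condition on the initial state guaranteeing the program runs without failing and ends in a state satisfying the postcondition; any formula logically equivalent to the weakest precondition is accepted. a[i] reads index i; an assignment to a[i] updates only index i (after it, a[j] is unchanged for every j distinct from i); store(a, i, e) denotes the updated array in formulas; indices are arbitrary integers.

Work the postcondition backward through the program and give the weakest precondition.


Working backward. After the program, the postcondition (2*n - n < -6 ∧ d - 7 ≠ 3*arr[d + 2]) ↔ n + 8 ≠ 4 must hold; in canonical form it is (n < -6 ∧ d ≠ 3*arr[d + 2] + 7) ↔ n ≠ -4.
Before d := 3*arr[d + 1] + 6: (n < -6 ∧ 3*arr[d + 1] ≠ 3*arr[3*arr[d + 1] + 8] + 1) ↔ n ≠ -4
Before arr[2] := n - 1: (n < -6 ∧ 3*store(arr, 2, n - 1)[d + 1] ≠ 3*store(arr, 2, n - 1)[3*store(arr, 2, n - 1)[d + 1] + 8] + 1) ↔ n ≠ -4
Answer: WP = (n < -6 ∧ 3*store(arr, 2, n - 1)[d + 1] ≠ 3*store(arr, 2, n - 1)[3*store(arr, 2, n - 1)[d + 1] + 8] + 1) ↔ n ≠ -4


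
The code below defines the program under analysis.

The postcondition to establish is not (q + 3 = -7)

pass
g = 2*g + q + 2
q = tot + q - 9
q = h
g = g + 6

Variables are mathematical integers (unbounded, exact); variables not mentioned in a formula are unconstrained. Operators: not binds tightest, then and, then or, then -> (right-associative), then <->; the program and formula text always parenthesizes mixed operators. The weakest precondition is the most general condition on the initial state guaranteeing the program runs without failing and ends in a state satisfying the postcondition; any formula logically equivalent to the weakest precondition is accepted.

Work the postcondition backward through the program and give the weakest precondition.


Working backward. After the program, the postcondition not (q + 3 = -7) must hold; in canonical form it is not (q = -10).
Before g := g + 6: not (q = -10)
Before q := h: not (h = -10)
Before q := tot + q - 9: not (h = -10)
Before g := 2*g + q + 2: not (h = -10)
Before skip: not (h = -10)
Answer: WP = not (h = -10)


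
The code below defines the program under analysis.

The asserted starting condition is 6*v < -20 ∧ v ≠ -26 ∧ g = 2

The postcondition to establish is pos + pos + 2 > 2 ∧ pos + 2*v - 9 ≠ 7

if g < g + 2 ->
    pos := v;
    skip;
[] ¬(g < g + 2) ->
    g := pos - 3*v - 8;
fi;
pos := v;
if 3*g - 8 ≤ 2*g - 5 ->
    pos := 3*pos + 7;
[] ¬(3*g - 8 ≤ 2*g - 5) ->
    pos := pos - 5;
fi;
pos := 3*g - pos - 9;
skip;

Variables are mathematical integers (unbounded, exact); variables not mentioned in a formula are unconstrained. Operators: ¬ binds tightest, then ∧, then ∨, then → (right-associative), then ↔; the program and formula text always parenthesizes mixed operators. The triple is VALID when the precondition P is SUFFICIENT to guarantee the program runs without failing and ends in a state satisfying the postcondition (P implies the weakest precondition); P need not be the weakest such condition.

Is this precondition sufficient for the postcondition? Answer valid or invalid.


Working backward. After the program, the postcondition pos + pos + 2 > 2 ∧ pos + 2*v - 9 ≠ 7 must hold; in canonical form it is 2*pos > 0 ∧ pos + 2*v ≠ 16.
Before skip: 2*pos > 0 ∧ pos + 2*v ≠ 16
Before pos := 3*g - pos - 9: 6*g > 2*pos + 18 ∧ 3*g + 2*v ≠ pos + 25
Then branch requires 6*g > 6*pos + 32 ∧ 3*g + 2*v ≠ 3*pos + 32; else branch requires 6*g > 2*pos + 8 ∧ 3*g + 2*v ≠ pos + 20.
Before the if: (g ≤ 3 → (6*g > 6*pos + 32 ∧ 3*g + 2*v ≠ 3*pos + 32)) ∧ ((¬(g ≤ 3)) → (6*g > 2*pos + 8 ∧ 3*g + 2*v ≠ pos + 20))
Before pos := v: (g ≤ 3 → (6*g > 6*v + 32 ∧ 3*g ≠ v + 32)) ∧ ((¬(g ≤ 3)) → (6*g > 2*v + 8 ∧ 3*g + v ≠ 20))
Then branch requires (g ≤ 3 → (6*g > 6*v + 32 ∧ 3*g ≠ v + 32)) ∧ ((¬(g ≤ 3)) → (6*g > 2*v + 8 ∧ 3*g + v ≠ 20)); else branch requires (pos ≤ 3*v + 11 → (6*pos > 24*v + 80 ∧ 3*pos ≠ 10*v + 56)) ∧ ((¬(pos ≤ 3*v + 11)) → (6*pos > 20*v + 56 ∧ 3*pos ≠ 8*v + 44)).
Before the if: (g ≤ 3 → (6*g > 6*v + 32 ∧ 3*g ≠ v + 32)) ∧ ((¬(g ≤ 3)) → (6*g > 2*v + 8 ∧ 3*g + v ≠ 20))
The weakest precondition is (g ≤ 3 → (6*g > 6*v + 32 ∧ 3*g ≠ v + 32)) ∧ ((¬(g ≤ 3)) → (6*g > 2*v + 8 ∧ 3*g + v ≠ 20)).
Check whether 6*v < -20 ∧ v ≠ -26 ∧ g = 2 implies it.
Every state satisfying the precondition satisfies the weakest precondition: the implication holds.
Answer: valid


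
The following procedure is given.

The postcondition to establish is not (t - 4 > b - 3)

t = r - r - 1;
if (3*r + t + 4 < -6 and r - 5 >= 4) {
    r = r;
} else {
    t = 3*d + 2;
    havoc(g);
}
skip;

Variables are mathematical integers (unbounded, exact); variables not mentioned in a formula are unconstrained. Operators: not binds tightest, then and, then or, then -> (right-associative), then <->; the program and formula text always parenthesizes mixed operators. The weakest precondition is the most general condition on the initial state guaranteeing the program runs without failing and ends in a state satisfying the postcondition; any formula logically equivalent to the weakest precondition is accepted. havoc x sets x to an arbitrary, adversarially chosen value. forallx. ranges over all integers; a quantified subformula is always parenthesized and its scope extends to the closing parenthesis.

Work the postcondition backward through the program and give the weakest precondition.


Working backward. After the program, the postcondition not (t - 4 > b - 3) must hold; in canonical form it is not (t > b + 1).
Before skip: not (t > b + 1)
Then branch requires not (t > b + 1); else branch requires not (3*d > b - 1).
Before the if: ((3*r + t < -10 and r >= 9) -> (not (t > b + 1))) and ((not (3*r + t < -10 and r >= 9)) -> (not (3*d > b - 1)))
Before t := r - r - 1: ((3*r < -9 and r >= 9) -> (not (b < -2))) and ((not (3*r < -9 and r >= 9)) -> (not (3*d > b - 1)))
Answer: WP = ((3*r < -9 and r >= 9) -> (not (b < -2))) and ((not (3*r < -9 and r >= 9)) -> (not (3*d > b - 1)))


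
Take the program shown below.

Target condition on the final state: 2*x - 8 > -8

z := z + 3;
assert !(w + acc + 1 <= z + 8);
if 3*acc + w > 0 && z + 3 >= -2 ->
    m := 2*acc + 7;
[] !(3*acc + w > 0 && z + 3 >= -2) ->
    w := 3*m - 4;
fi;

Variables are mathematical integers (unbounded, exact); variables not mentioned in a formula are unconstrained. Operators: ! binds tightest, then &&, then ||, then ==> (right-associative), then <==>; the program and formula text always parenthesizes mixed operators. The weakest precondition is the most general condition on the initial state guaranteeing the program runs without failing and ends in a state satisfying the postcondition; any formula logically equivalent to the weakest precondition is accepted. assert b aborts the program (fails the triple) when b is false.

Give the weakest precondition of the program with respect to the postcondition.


Working backward. After the program, the postcondition 2*x - 8 > -8 must hold; in canonical form it is 2*x > 0.
Then branch requires 2*x > 0; else branch requires 2*x > 0.
Before the if: ((3*acc + w > 0 && z >= -5) ==> 2*x > 0) && ((!(3*acc + w > 0 && z >= -5)) ==> 2*x > 0)
Before assert !(w + acc + 1 <= z + 8): (!(acc + w <= z + 7)) && ((3*acc + w > 0 && z >= -5) ==> 2*x > 0) && ((!(3*acc + w > 0 && z >= -5)) ==> 2*x > 0)
Before z := z + 3: (!(acc + w <= z + 10)) && ((3*acc + w > 0 && z >= -8) ==> 2*x > 0) && ((!(3*acc + w > 0 && z >= -8)) ==> 2*x > 0)
Answer: WP = (!(acc + w <= z + 10)) && ((3*acc + w > 0 && z >= -8) ==> 2*x > 0) && ((!(3*acc + w > 0 && z >= -8)) ==> 2*x > 0)


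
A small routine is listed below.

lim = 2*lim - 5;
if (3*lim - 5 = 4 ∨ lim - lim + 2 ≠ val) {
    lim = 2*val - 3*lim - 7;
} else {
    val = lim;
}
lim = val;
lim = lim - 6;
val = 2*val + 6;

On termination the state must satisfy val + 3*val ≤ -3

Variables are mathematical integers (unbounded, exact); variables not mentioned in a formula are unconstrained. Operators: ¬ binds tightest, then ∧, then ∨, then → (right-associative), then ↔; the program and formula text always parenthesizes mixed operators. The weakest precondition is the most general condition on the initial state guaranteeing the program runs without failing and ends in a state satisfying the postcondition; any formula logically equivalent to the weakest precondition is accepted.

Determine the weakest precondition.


Working backward. After the program, the postcondition val + 3*val ≤ -3 must hold; in canonical form it is 4*val ≤ -3.
Before val := 2*val + 6: 8*val ≤ -27
Before lim := lim - 6: 8*val ≤ -27
Before lim := val: 8*val ≤ -27
Then branch requires 8*val ≤ -27; else branch requires 8*lim ≤ -27.
Before the if: ((3*lim = 9 ∨ val ≠ 2) → 8*val ≤ -27) ∧ ((¬(3*lim = 9 ∨ val ≠ 2)) → 8*lim ≤ -27)
Before lim := 2*lim - 5: ((6*lim = 24 ∨ val ≠ 2) → 8*val ≤ -27) ∧ ((¬(6*lim = 24 ∨ val ≠ 2)) → 16*lim ≤ 13)
Answer: WP = ((6*lim = 24 ∨ val ≠ 2) → 8*val ≤ -27) ∧ ((¬(6*lim = 24 ∨ val ≠ 2)) → 16*lim ≤ 13)
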